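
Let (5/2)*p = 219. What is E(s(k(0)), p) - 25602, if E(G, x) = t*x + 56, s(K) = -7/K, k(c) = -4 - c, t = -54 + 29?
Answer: -27736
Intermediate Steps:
t = -25
p = 438/5 (p = (⅖)*219 = 438/5 ≈ 87.600)
E(G, x) = 56 - 25*x (E(G, x) = -25*x + 56 = 56 - 25*x)
E(s(k(0)), p) - 25602 = (56 - 25*438/5) - 25602 = (56 - 2190) - 25602 = -2134 - 25602 = -27736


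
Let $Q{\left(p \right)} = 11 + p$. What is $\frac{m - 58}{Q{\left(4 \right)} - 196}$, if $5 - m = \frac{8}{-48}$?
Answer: $\frac{317}{1086} \approx 0.2919$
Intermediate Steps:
$m = \frac{31}{6}$ ($m = 5 - \frac{8}{-48} = 5 - 8 \left(- \frac{1}{48}\right) = 5 - - \frac{1}{6} = 5 + \frac{1}{6} = \frac{31}{6} \approx 5.1667$)
$\frac{m - 58}{Q{\left(4 \right)} - 196} = \frac{\frac{31}{6} - 58}{\left(11 + 4\right) - 196} = - \frac{317}{6 \left(15 - 196\right)} = - \frac{317}{6 \left(-181\right)} = \left(- \frac{317}{6}\right) \left(- \frac{1}{181}\right) = \frac{317}{1086}$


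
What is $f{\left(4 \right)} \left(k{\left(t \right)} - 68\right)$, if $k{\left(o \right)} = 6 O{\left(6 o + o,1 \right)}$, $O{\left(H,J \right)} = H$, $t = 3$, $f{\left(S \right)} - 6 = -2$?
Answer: $232$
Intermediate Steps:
$f{\left(S \right)} = 4$ ($f{\left(S \right)} = 6 - 2 = 4$)
$k{\left(o \right)} = 42 o$ ($k{\left(o \right)} = 6 \left(6 o + o\right) = 6 \cdot 7 o = 42 o$)
$f{\left(4 \right)} \left(k{\left(t \right)} - 68\right) = 4 \left(42 \cdot 3 - 68\right) = 4 \left(126 - 68\right) = 4 \cdot 58 = 232$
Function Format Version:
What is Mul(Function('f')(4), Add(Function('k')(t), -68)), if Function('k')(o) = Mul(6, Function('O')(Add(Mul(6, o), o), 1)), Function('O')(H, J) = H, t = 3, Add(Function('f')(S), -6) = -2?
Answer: 232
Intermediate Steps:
Function('f')(S) = 4 (Function('f')(S) = Add(6, -2) = 4)
Function('k')(o) = Mul(42, o) (Function('k')(o) = Mul(6, Add(Mul(6, o), o)) = Mul(6, Mul(7, o)) = Mul(42, o))
Mul(Function('f')(4), Add(Function('k')(t), -68)) = Mul(4, Add(Mul(42, 3), -68)) = Mul(4, Add(126, -68)) = Mul(4, 58) = 232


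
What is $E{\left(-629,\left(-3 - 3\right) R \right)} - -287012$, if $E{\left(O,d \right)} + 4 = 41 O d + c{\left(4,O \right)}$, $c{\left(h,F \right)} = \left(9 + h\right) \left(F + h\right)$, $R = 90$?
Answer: $14204943$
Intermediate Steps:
$E{\left(O,d \right)} = 48 + 13 O + 41 O d$ ($E{\left(O,d \right)} = -4 + \left(41 O d + \left(4^{2} + 9 O + 9 \cdot 4 + O 4\right)\right) = -4 + \left(41 O d + \left(16 + 9 O + 36 + 4 O\right)\right) = -4 + \left(41 O d + \left(52 + 13 O\right)\right) = -4 + \left(52 + 13 O + 41 O d\right) = 48 + 13 O + 41 O d$)
$E{\left(-629,\left(-3 - 3\right) R \right)} - -287012 = \left(48 + 13 \left(-629\right) + 41 \left(-629\right) \left(-3 - 3\right) 90\right) - -287012 = \left(48 - 8177 + 41 \left(-629\right) \left(-3 - 3\right) 90\right) + 287012 = \left(48 - 8177 + 41 \left(-629\right) \left(\left(-6\right) 90\right)\right) + 287012 = \left(48 - 8177 + 41 \left(-629\right) \left(-540\right)\right) + 287012 = \left(48 - 8177 + 13926060\right) + 287012 = 13917931 + 287012 = 14204943$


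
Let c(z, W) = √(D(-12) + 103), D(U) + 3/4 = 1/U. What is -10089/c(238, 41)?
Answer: -10089*√3678/613 ≈ -998.14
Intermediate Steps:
D(U) = -¾ + 1/U
c(z, W) = √3678/6 (c(z, W) = √((-¾ + 1/(-12)) + 103) = √((-¾ - 1/12) + 103) = √(-⅚ + 103) = √(613/6) = √3678/6)
-10089/c(238, 41) = -10089*√3678/613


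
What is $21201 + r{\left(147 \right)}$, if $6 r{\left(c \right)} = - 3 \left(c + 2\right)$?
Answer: $\frac{42253}{2} \approx 21127.0$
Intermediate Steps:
$r{\left(c \right)} = -1 - \frac{c}{2}$ ($r{\left(c \right)} = \frac{\left(-3\right) \left(c + 2\right)}{6} = \frac{\left(-3\right) \left(2 + c\right)}{6} = \frac{-6 - 3 c}{6} = -1 - \frac{c}{2}$)
$21201 + r{\left(147 \right)} = 21201 - \frac{149}{2} = \frac{42253}{2}$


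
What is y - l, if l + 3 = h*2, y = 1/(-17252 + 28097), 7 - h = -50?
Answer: -1203794/10845 ≈ -111.00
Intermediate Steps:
h = 57 (h = 7 - 1*(-50) = 7 + 50 = 57)
y = 1/10845 ≈ 9.2208e-5
l = 111 (l = -3 + 57*2 = -3 + 114 = 111)
y - l = 1/10845 - 1*111 = 1/10845 - 111 = -1203794/10845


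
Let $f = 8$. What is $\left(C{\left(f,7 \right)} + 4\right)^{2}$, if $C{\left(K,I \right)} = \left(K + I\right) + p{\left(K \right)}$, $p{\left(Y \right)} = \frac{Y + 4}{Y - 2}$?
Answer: $441$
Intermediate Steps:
$p{\left(Y \right)} = \frac{4 + Y}{-2 + Y}$
$C{\left(K,I \right)} = I + K + \frac{4 + K}{-2 + K}$ ($C{\left(K,I \right)} = \left(K + I\right) + \frac{4 + K}{-2 + K} = \left(I + K\right) + \frac{4 + K}{-2 + K} = I + K + \frac{4 + K}{-2 + K}$)
$\left(C{\left(f,7 \right)} + 4\right)^{2} = \left(\frac{4 + 8 + \left(-2 + 8\right) \left(7 + 8\right)}{-2 + 8} + 4\right)^{2} = \left(\frac{4 + 8 + 6 \cdot 15}{6} + 4\right)^{2} = \left(\frac{4 + 8 + 90}{6} + 4\right)^{2} = \left(\frac{1}{6} \cdot 102 + 4\right)^{2} = \left(17 + 4\right)^{2} = 21^{2} = 441$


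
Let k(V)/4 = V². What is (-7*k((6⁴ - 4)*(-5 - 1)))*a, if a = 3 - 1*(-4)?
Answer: -11778326784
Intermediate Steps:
k(V) = 4*V²
a = 7 (a = 3 + 4 = 7)
(-7*k((6⁴ - 4)*(-5 - 1)))*a = -28*((6⁴ - 4)*(-5 - 1))²*7 = -28*((1296 - 4)*(-6))²*7 = -28*(1292*(-6))²*7 = -28*(-7752)²*7 = -28*60093504*7 = -7*240374016*7 = -1682618112*7 = -11778326784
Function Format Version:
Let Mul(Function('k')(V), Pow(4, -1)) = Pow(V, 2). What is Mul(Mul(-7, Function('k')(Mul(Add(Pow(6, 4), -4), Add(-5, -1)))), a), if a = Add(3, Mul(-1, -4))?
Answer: -11778326784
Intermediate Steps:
Function('k')(V) = Mul(4, Pow(V, 2))
a = 7 (a = Add(3, 4) = 7)
Mul(Mul(-7, Function('k')(Mul(Add(Pow(6, 4), -4), Add(-5, -1)))), a) = Mul(Mul(-7, Mul(4, Pow(Mul(Add(Pow(6, 4), -4), Add(-5, -1)), 2))), 7) = Mul(Mul(-7, Mul(4, Pow(Mul(Add(1296, -4), -6), 2))), 7) = Mul(Mul(-7, Mul(4, Pow(Mul(1292, -6), 2))), 7) = Mul(Mul(-7, Mul(4, Pow(-7752, 2))), 7) = Mul(Mul(-7, Mul(4, 60093504)), 7) = Mul(Mul(-7, 240374016), 7) = Mul(-1682618112, 7) = -11778326784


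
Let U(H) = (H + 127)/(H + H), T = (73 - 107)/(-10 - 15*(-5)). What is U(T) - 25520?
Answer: -1743581/68 ≈ -25641.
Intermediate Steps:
T = -34/65 (T = -34/(-10 + 75) = -34/65 ≈ -0.52308)
U(H) = (127 + H)/(2*H) (U(H) = (127 + H)/((2*H)) = (127 + H)*(1/(2*H)) = (127 + H)/(2*H))
U(T) - 25520 = (127 - 34/65)/(2*(-34/65)) - 25520 = (½)*(-65/34)*(8221/65) - 25520 = -8221/68 - 25520 = -1743581/68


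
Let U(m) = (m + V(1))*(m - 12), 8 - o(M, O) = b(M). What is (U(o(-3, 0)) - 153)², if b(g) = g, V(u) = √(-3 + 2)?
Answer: (164 + I)² ≈ 26895.0 + 328.0*I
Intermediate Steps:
V(u) = I (V(u) = √(-1) = I)
o(M, O) = 8 - M
U(m) = (-12 + m)*(I + m) (U(m) = (m + I)*(m - 12) = (I + m)*(-12 + m) = (-12 + m)*(I + m))
(U(o(-3, 0)) - 153)² = (((8 - 1*(-3))² - 12*I + (8 - 1*(-3))*(-12 + I)) - 153)² = (((8 + 3)² - 12*I + (8 + 3)*(-12 + I)) - 153)² = ((11² - 12*I + 11*(-12 + I)) - 153)² = ((121 - 12*I + (-132 + 11*I)) - 153)² = ((-11 - I) - 153)² = (-164 - I)²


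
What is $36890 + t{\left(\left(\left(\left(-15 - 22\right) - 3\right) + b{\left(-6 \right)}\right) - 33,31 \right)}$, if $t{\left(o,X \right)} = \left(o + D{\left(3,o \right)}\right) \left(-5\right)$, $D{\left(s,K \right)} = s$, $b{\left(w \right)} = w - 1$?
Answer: $37275$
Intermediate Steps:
$b{\left(w \right)} = -1 + w$
$t{\left(o,X \right)} = -15 - 5 o$ ($t{\left(o,X \right)} = \left(o + 3\right) \left(-5\right) = \left(3 + o\right) \left(-5\right) = -15 - 5 o$)
$36890 + t{\left(\left(\left(\left(-15 - 22\right) - 3\right) + b{\left(-6 \right)}\right) - 33,31 \right)} = 36890 - \left(15 + 5 \left(\left(\left(\left(-15 - 22\right) - 3\right) - 7\right) - 33\right)\right) = 36890 - \left(15 + 5 \left(\left(\left(-37 - 3\right) - 7\right) - 33\right)\right) = 36890 - \left(15 + 5 \left(\left(-40 - 7\right) - 33\right)\right) = 36890 - \left(15 + 5 \left(-47 - 33\right)\right) = 36890 - -385 = 36890 + \left(-15 + 400\right) = 36890 + 385 = 37275$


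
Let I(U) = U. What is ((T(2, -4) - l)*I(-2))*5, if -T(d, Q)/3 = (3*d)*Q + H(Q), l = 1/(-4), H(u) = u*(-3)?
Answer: -725/2 ≈ -362.50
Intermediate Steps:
H(u) = -3*u
l = -¼ ≈ -0.25000
T(d, Q) = 9*Q - 9*Q*d (T(d, Q) = -3*((3*d)*Q - 3*Q) = -3*(3*Q*d - 3*Q) = -3*(-3*Q + 3*Q*d) = 9*Q - 9*Q*d)
((T(2, -4) - l)*I(-2))*5 = ((9*(-4)*(1 - 1*2) - 1*(-¼))*(-2))*5 = ((9*(-4)*(1 - 2) + ¼)*(-2))*5 = ((9*(-4)*(-1) + ¼)*(-2))*5 = ((36 + ¼)*(-2))*5 = ((145/4)*(-2))*5 = -145/2*5 = -725/2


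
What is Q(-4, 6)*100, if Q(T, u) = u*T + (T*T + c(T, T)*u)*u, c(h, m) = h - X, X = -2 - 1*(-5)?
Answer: -18000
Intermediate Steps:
X = 3 (X = -2 + 5 = 3)
c(h, m) = -3 + h (c(h, m) = h - 1*3 = h - 3 = -3 + h)
Q(T, u) = T*u + u*(T**2 + u*(-3 + T)) (Q(T, u) = u*T + (T*T + (-3 + T)*u)*u = T*u + (T**2 + u*(-3 + T))*u = T*u + u*(T**2 + u*(-3 + T)))
Q(-4, 6)*100 = (6*(-4 + (-4)**2 + 6*(-3 - 4)))*100 = (6*(-4 + 16 + 6*(-7)))*100 = (6*(-4 + 16 - 42))*100 = (6*(-30))*100 = -180*100 = -18000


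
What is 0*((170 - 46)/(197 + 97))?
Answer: 0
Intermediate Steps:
0*((170 - 46)/(197 + 97)) = 0*(124/294) = 0*(124*(1/294)) = 0*(62/147) = 0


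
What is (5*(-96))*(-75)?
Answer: 36000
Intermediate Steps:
(5*(-96))*(-75) = -480*(-75) = 36000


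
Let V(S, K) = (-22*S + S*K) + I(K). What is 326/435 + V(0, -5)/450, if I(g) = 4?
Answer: 4948/6525 ≈ 0.75831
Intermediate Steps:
V(S, K) = 4 - 22*S + K*S (V(S, K) = (-22*S + S*K) + 4 = (-22*S + K*S) + 4 = 4 - 22*S + K*S)
326/435 + V(0, -5)/450 = 326/435 + (4 - 22*0 - 5*0)/450 = 326*(1/435) + (4 + 0 + 0)*(1/450) = 326/435 + 4*(1/450) = 326/435 + 2/225 = 4948/6525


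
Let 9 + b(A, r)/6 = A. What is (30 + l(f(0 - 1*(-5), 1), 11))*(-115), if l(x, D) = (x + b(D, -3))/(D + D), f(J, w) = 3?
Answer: -77625/22 ≈ -3528.4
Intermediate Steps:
b(A, r) = -54 + 6*A
l(x, D) = (-54 + x + 6*D)/(2*D) (l(x, D) = (x + (-54 + 6*D))/(D + D) = (-54 + x + 6*D)/((2*D)) = (-54 + x + 6*D)*(1/(2*D)) = (-54 + x + 6*D)/(2*D))
(30 + l(f(0 - 1*(-5), 1), 11))*(-115) = (30 + (1/2)*(-54 + 3 + 6*11)/11)*(-115) = (30 + (1/2)*(1/11)*(-54 + 3 + 66))*(-115) = (30 + (1/2)*(1/11)*15)*(-115) = (30 + 15/22)*(-115) = (675/22)*(-115) = -77625/22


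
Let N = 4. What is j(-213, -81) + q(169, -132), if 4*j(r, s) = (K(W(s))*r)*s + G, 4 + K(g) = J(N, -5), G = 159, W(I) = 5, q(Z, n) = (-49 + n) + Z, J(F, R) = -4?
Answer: -137913/4 ≈ -34478.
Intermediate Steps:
q(Z, n) = -49 + Z + n
K(g) = -8 (K(g) = -4 - 4 = -8)
j(r, s) = 159/4 - 2*r*s (j(r, s) = ((-8*r)*s + 159)/4 = (-8*r*s + 159)/4 = (159 - 8*r*s)/4 = 159/4 - 2*r*s)
j(-213, -81) + q(169, -132) = (159/4 - 2*(-213)*(-81)) + (-49 + 169 - 132) = (159/4 - 34506) - 12 = -137865/4 - 12 = -137913/4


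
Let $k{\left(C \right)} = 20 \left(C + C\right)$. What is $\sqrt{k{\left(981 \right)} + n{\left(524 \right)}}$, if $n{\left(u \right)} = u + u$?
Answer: $4 \sqrt{2518} \approx 200.72$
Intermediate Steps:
$n{\left(u \right)} = 2 u$
$k{\left(C \right)} = 40 C$ ($k{\left(C \right)} = 20 \cdot 2 C = 40 C$)
$\sqrt{k{\left(981 \right)} + n{\left(524 \right)}} = \sqrt{40 \cdot 981 + 2 \cdot 524} = \sqrt{39240 + 1048} = \sqrt{40288} = 4 \sqrt{2518}$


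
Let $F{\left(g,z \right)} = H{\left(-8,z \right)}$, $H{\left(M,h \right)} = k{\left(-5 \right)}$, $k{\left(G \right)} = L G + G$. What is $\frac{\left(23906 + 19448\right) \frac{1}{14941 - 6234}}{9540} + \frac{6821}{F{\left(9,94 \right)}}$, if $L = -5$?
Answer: $\frac{534514841}{1567260} \approx 341.05$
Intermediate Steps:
$k{\left(G \right)} = - 4 G$ ($k{\left(G \right)} = - 5 G + G = - 4 G$)
$H{\left(M,h \right)} = 20$ ($H{\left(M,h \right)} = \left(-4\right) \left(-5\right) = 20$)
$F{\left(g,z \right)} = 20$
$\frac{\left(23906 + 19448\right) \frac{1}{14941 - 6234}}{9540} + \frac{6821}{F{\left(9,94 \right)}} = \frac{\left(23906 + 19448\right) \frac{1}{14941 - 6234}}{9540} + \frac{6821}{20} = \frac{43354}{8707} \cdot \frac{1}{9540} + 6821 \cdot \frac{1}{20} = 43354 \cdot \frac{1}{8707} \cdot \frac{1}{9540} + \frac{6821}{20} = \frac{43354}{8707} \cdot \frac{1}{9540} + \frac{6821}{20} = \frac{409}{783630} + \frac{6821}{20} = \frac{534514841}{1567260}$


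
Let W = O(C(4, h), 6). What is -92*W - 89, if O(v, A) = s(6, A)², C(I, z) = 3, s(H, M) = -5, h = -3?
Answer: -2389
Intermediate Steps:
O(v, A) = 25 (O(v, A) = (-5)² = 25)
W = 25
-92*W - 89 = -92*25 - 89 = -2300 - 89 = -2389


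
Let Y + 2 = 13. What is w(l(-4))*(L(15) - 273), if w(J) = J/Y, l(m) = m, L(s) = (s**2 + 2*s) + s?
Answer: 12/11 ≈ 1.0909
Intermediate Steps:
Y = 11 (Y = -2 + 13 = 11)
L(s) = s**2 + 3*s
w(J) = J/11
w(l(-4))*(L(15) - 273) = ((1/11)*(-4))*(15*(3 + 15) - 273) = -4*(15*18 - 273)/11 = -4*(270 - 273)/11 = -4/11*(-3) = 12/11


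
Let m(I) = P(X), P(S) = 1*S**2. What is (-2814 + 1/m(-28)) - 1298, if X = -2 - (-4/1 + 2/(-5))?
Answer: -592103/144 ≈ -4111.8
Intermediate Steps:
X = 12/5 (X = -2 - (-4*1 + 2*(-1/5)) = -2 - (-4 - 2/5) = -2 - 1*(-22/5) = -2 + 22/5 = 12/5 ≈ 2.4000)
P(S) = S**2
m(I) = 144/25 (m(I) = (12/5)**2 = 144/25)
(-2814 + 1/m(-28)) - 1298 = (-2814 + 1/(144/25)) - 1298 = (-2814 + 25/144) - 1298 = -405191/144 - 1298 = -592103/144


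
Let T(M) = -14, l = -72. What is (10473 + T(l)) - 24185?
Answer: -13726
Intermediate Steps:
(10473 + T(l)) - 24185 = (10473 - 14) - 24185 = 10459 - 24185 = -13726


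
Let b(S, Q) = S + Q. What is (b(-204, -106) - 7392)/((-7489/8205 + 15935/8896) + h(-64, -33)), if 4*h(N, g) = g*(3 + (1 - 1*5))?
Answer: -562181919360/666305891 ≈ -843.73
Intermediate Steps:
h(N, g) = -g/4 (h(N, g) = (g*(3 + (1 - 1*5)))/4 = (g*(3 + (1 - 5)))/4 = (g*(3 - 4))/4 = (g*(-1))/4 = (-g)/4 = -g/4)
b(S, Q) = Q + S
(b(-204, -106) - 7392)/((-7489/8205 + 15935/8896) + h(-64, -33)) = ((-106 - 204) - 7392)/((-7489/8205 + 15935/8896) - ¼*(-33)) = (-310 - 7392)/((-7489*1/8205 + 15935*(1/8896)) + 33/4) = -7702/((-7489/8205 + 15935/8896) + 33/4) = -7702/(64124531/72991680 + 33/4) = -7702/666305891/72991680 = -7702*72991680/666305891 = -562181919360/666305891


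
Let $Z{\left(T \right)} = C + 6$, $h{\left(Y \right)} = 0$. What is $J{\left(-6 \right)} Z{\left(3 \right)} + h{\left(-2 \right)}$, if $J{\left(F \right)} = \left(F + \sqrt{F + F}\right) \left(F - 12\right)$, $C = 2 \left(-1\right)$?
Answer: $432 - 144 i \sqrt{3} \approx 432.0 - 249.42 i$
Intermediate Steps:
$C = -2$
$Z{\left(T \right)} = 4$ ($Z{\left(T \right)} = -2 + 6 = 4$)
$J{\left(F \right)} = \left(-12 + F\right) \left(F + \sqrt{2} \sqrt{F}\right)$ ($J{\left(F \right)} = \left(F + \sqrt{2 F}\right) \left(-12 + F\right) = \left(F + \sqrt{2} \sqrt{F}\right) \left(-12 + F\right) = \left(-12 + F\right) \left(F + \sqrt{2} \sqrt{F}\right)$)
$J{\left(-6 \right)} Z{\left(3 \right)} + h{\left(-2 \right)} = \left(\left(-6\right)^{2} - -72 + \sqrt{2} \left(-6\right)^{\frac{3}{2}} - 12 \sqrt{2} \sqrt{-6}\right) 4 + 0 = \left(36 + 72 + \sqrt{2} \left(- 6 i \sqrt{6}\right) - 12 \sqrt{2} i \sqrt{6}\right) 4 + 0 = \left(36 + 72 - 12 i \sqrt{3} - 24 i \sqrt{3}\right) 4 + 0 = \left(108 - 36 i \sqrt{3}\right) 4 + 0 = \left(432 - 144 i \sqrt{3}\right) + 0 = 432 - 144 i \sqrt{3}$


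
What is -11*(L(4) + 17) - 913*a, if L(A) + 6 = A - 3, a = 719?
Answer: -656579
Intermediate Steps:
L(A) = -9 + A (L(A) = -6 + (A - 3) = -6 + (-3 + A) = -9 + A)
-11*(L(4) + 17) - 913*a = -11*((-9 + 4) + 17) - 913*719 = -11*(-5 + 17) - 656447 = -11*12 - 656447 = -132 - 656447 = -656579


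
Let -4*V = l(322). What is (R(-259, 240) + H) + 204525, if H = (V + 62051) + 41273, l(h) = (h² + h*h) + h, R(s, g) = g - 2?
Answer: 512329/2 ≈ 2.5616e+5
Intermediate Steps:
R(s, g) = -2 + g
l(h) = h + 2*h² (l(h) = (h² + h²) + h = 2*h² + h = h + 2*h²)
V = -103845/2 (V = -161*(1 + 2*322)/2 = -161*(1 + 644)/2 = -161*645/2 = -¼*207690 = -103845/2 ≈ -51923.)
H = 102803/2 (H = (-103845/2 + 62051) + 41273 = 20257/2 + 41273 = 102803/2 ≈ 51402.)
(R(-259, 240) + H) + 204525 = ((-2 + 240) + 102803/2) + 204525 = (238 + 102803/2) + 204525 = 103279/2 + 204525 = 512329/2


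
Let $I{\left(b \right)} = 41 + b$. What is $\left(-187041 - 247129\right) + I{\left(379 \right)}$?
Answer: $-433750$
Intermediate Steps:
$\left(-187041 - 247129\right) + I{\left(379 \right)} = \left(-187041 - 247129\right) + \left(41 + 379\right) = -434170 + 420 = -433750$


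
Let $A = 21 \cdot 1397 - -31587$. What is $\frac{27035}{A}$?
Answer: $\frac{27035}{60924} \approx 0.44375$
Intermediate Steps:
$A = 60924$ ($A = 29337 + 31587 = 60924$)
$\frac{27035}{A} = \frac{27035}{60924}$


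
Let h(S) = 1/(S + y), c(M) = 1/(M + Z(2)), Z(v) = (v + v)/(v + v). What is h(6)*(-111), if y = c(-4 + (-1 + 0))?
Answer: -444/23 ≈ -19.304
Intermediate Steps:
Z(v) = 1 (Z(v) = (2*v)/((2*v)) = (2*v)*(1/(2*v)) = 1)
c(M) = 1/(1 + M) (c(M) = 1/(M + 1) = 1/(1 + M))
y = -¼ (y = 1/(1 + (-4 + (-1 + 0))) = 1/(1 + (-4 - 1)) = 1/(1 - 5) = 1/(-4) = -¼ ≈ -0.25000)
h(S) = 1/(-¼ + S) (h(S) = 1/(S - ¼) = 1/(-¼ + S))
h(6)*(-111) = (4/(-1 + 4*6))*(-111) = (4/(-1 + 24))*(-111) = (4/23)*(-111) = -444/23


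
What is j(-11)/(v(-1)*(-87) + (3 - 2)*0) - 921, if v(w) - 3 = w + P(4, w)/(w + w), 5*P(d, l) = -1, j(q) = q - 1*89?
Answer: -1681667/1827 ≈ -920.45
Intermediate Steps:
j(q) = -89 + q (j(q) = q - 89 = -89 + q)
P(d, l) = -⅕ (P(d, l) = (⅕)*(-1) = -⅕)
v(w) = 3 + w - 1/(10*w) (v(w) = 3 + (w - 1/(5*(w + w))) = 3 + (w - 1/(2*w)/5) = 3 + (w - 1/(10*w)) = 3 + w - 1/(10*w))
j(-11)/(v(-1)*(-87) + (3 - 2)*0) - 921 = (-89 - 11)/((3 - 1 - ⅒/(-1))*(-87) + (3 - 2)*0) - 921 = -100/((3 - 1 - ⅒*(-1))*(-87) + 1*0) - 921 = -100/((3 - 1 + ⅒)*(-87) + 0) - 921 = -100/((21/10)*(-87) + 0) - 921 = -100/(-1827/10 + 0) - 921 = -100/(-1827/10) - 921 = -100*(-10/1827) - 921 = 1000/1827 - 921 = -1681667/1827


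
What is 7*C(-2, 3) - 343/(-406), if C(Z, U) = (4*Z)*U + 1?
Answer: -9289/58 ≈ -160.16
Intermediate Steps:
C(Z, U) = 1 + 4*U*Z (C(Z, U) = 4*U*Z + 1 = 1 + 4*U*Z)
7*C(-2, 3) - 343/(-406) = 7*(1 + 4*3*(-2)) - 343/(-406) = 7*(1 - 24) - 343*(-1/406) = 7*(-23) + 49/58 = -161 + 49/58 = -9289/58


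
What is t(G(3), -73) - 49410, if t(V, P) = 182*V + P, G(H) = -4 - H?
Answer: -50757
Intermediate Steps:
t(V, P) = P + 182*V
t(G(3), -73) - 49410 = (-73 + 182*(-4 - 1*3)) - 49410 = (-73 + 182*(-4 - 3)) - 49410 = (-73 + 182*(-7)) - 49410 = (-73 - 1274) - 49410 = -1347 - 49410 = -50757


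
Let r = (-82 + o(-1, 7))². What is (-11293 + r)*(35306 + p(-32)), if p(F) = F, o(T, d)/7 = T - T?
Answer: -161166906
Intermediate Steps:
o(T, d) = 0 (o(T, d) = 7*(T - T) = 7*0 = 0)
r = 6724 (r = (-82 + 0)² = (-82)² = 6724)
(-11293 + r)*(35306 + p(-32)) = (-11293 + 6724)*(35306 - 32) = -4569*35274 = -161166906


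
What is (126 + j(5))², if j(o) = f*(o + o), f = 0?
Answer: 15876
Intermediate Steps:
j(o) = 0 (j(o) = 0*(o + o) = 0*(2*o) = 0)
(126 + j(5))² = (126 + 0)² = 126² = 15876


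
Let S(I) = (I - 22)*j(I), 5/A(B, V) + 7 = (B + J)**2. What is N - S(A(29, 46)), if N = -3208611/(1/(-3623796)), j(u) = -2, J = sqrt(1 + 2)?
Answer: 2676139641603225398/230159 - 580*sqrt(3)/690477 ≈ 1.1627e+13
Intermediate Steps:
J = sqrt(3) ≈ 1.7320
A(B, V) = 5/(-7 + (B + sqrt(3))**2)
N = 11627351707356 (N = -3208611/(-1/3623796) = -3208611*(-3623796) = 11627351707356)
S(I) = 44 - 2*I (S(I) = (I - 22)*(-2) = (-22 + I)*(-2) = 44 - 2*I)
N - S(A(29, 46)) = 11627351707356 - (44 - 10/(-7 + (29 + sqrt(3))**2)) = 11627351707356 + (-44 + 10/(-7 + (29 + sqrt(3))**2)) = 11627351707312 + 10/(-7 + (29 + sqrt(3))**2)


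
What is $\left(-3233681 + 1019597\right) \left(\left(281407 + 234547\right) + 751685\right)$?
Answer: $-2806659227676$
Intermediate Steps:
$\left(-3233681 + 1019597\right) \left(\left(281407 + 234547\right) + 751685\right) = - 2214084 \left(515954 + 751685\right) = \left(-2214084\right) 1267639 = -2806659227676$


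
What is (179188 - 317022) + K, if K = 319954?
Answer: 182120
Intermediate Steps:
(179188 - 317022) + K = (179188 - 317022) + 319954 = -137834 + 319954 = 182120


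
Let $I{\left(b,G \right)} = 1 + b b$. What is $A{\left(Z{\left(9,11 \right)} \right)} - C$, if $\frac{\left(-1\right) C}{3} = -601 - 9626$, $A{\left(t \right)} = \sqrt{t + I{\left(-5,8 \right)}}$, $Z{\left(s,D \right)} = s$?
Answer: $-30681 + \sqrt{35} \approx -30675.0$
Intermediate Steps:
$I{\left(b,G \right)} = 1 + b^{2}$
$A{\left(t \right)} = \sqrt{26 + t}$ ($A{\left(t \right)} = \sqrt{t + \left(1 + \left(-5\right)^{2}\right)} = \sqrt{t + \left(1 + 25\right)} = \sqrt{t + 26} = \sqrt{26 + t}$)
$C = 30681$ ($C = - 3 \left(-601 - 9626\right) = \left(-3\right) \left(-10227\right) = 30681$)
$A{\left(Z{\left(9,11 \right)} \right)} - C = \sqrt{26 + 9} - 30681 = \sqrt{35} - 30681 = -30681 + \sqrt{35}$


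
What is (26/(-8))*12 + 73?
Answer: 34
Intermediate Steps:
(26/(-8))*12 + 73 = (26*(-⅛))*12 + 73 = -13/4*12 + 73 = -39 + 73 = 34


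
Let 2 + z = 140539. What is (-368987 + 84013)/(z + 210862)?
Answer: -284974/351399 ≈ -0.81097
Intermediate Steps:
z = 140537 (z = -2 + 140539 = 140537)
(-368987 + 84013)/(z + 210862) = (-368987 + 84013)/(140537 + 210862) = -284974/351399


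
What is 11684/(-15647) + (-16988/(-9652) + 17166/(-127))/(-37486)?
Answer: -1051824362283/1415329325546 ≈ -0.74317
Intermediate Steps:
11684/(-15647) + (-16988/(-9652) + 17166/(-127))/(-37486) = 11684*(-1/15647) + (-16988*(-1/9652) + 17166*(-1/127))*(-1/37486) = -11684/15647 + (4247/2413 - 17166/127)*(-1/37486) = -11684/15647 - 321907/2413*(-1/37486) = -11684/15647 + 321907/90453718 = -1051824362283/1415329325546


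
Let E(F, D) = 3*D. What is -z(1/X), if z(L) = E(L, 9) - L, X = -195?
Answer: -5266/195 ≈ -27.005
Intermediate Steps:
z(L) = 27 - L (z(L) = 3*9 - L = 27 - L)
-z(1/X) = -(27 - 1/(-195)) = -(27 - 1*(-1/195)) = -(27 + 1/195) = -1*5266/195 = -5266/195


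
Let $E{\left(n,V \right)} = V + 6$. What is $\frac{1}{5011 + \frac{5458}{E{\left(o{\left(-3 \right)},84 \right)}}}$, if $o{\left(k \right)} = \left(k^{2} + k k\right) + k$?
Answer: $\frac{45}{228224} \approx 0.00019717$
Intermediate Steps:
$o{\left(k \right)} = k + 2 k^{2}$ ($o{\left(k \right)} = \left(k^{2} + k^{2}\right) + k = 2 k^{2} + k = k + 2 k^{2}$)
$E{\left(n,V \right)} = 6 + V$
$\frac{1}{5011 + \frac{5458}{E{\left(o{\left(-3 \right)},84 \right)}}} = \frac{1}{5011 + \frac{5458}{6 + 84}} = \frac{1}{5011 + \frac{5458}{90}} = \frac{1}{5011 + 5458 \cdot \frac{1}{90}} = \frac{1}{5011 + \frac{2729}{45}} = \frac{1}{\frac{228224}{45}} = \frac{45}{228224}$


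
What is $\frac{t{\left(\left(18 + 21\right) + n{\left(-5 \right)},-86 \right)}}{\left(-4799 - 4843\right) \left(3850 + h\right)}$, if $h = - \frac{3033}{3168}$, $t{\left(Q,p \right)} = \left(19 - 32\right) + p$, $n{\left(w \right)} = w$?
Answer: $\frac{1936}{725754947} \approx 2.6676 \cdot 10^{-6}$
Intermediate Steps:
$t{\left(Q,p \right)} = -13 + p$
$h = - \frac{337}{352}$ ($h = \left(-3033\right) \frac{1}{3168} = - \frac{337}{352} \approx -0.95739$)
$\frac{t{\left(\left(18 + 21\right) + n{\left(-5 \right)},-86 \right)}}{\left(-4799 - 4843\right) \left(3850 + h\right)} = \frac{-13 - 86}{\left(-4799 - 4843\right) \left(3850 - \frac{337}{352}\right)} = - \frac{99}{\left(-9642\right) \frac{1354863}{352}} = - \frac{99}{- \frac{6531794523}{176}} = \left(-99\right) \left(- \frac{176}{6531794523}\right) = \frac{1936}{725754947}$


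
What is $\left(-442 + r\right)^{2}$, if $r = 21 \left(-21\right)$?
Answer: $779689$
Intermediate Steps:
$r = -441$
$\left(-442 + r\right)^{2} = \left(-442 - 441\right)^{2} = \left(-883\right)^{2} = 779689$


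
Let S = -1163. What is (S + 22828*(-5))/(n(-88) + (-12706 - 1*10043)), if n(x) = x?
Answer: 115303/22837 ≈ 5.0490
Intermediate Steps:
(S + 22828*(-5))/(n(-88) + (-12706 - 1*10043)) = (-1163 + 22828*(-5))/(-88 + (-12706 - 1*10043)) = (-1163 - 114140)/(-88 + (-12706 - 10043)) = -115303/(-88 - 22749) = -115303/(-22837) = -115303*(-1/22837) = 115303/22837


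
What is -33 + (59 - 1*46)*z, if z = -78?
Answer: -1047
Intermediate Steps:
-33 + (59 - 1*46)*z = -33 + (59 - 1*46)*(-78) = -33 + (59 - 46)*(-78) = -33 + 13*(-78) = -33 - 1014 = -1047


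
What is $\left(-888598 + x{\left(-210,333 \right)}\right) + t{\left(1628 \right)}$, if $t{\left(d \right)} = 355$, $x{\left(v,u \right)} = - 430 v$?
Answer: $-797943$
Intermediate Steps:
$\left(-888598 + x{\left(-210,333 \right)}\right) + t{\left(1628 \right)} = \left(-888598 - -90300\right) + 355 = \left(-888598 + 90300\right) + 355 = -798298 + 355 = -797943$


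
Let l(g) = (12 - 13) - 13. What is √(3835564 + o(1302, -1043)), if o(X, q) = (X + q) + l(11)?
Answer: 3*√426201 ≈ 1958.5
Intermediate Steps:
l(g) = -14 (l(g) = -1 - 13 = -14)
o(X, q) = -14 + X + q (o(X, q) = (X + q) - 14 = -14 + X + q)
√(3835564 + o(1302, -1043)) = √(3835564 + (-14 + 1302 - 1043)) = √(3835564 + 245) = √3835809 = 3*√426201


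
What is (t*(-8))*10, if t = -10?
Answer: 800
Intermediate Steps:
(t*(-8))*10 = -10*(-8)*10 = 80*10 = 800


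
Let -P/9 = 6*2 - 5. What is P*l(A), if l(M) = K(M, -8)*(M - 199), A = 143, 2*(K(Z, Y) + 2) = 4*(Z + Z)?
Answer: 2010960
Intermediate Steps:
K(Z, Y) = -2 + 4*Z (K(Z, Y) = -2 + (4*(Z + Z))/2 = -2 + (4*(2*Z))/2 = -2 + (8*Z)/2 = -2 + 4*Z)
l(M) = (-199 + M)*(-2 + 4*M) (l(M) = (-2 + 4*M)*(M - 199) = (-2 + 4*M)*(-199 + M) = (-199 + M)*(-2 + 4*M))
P = -63 (P = -9*(6*2 - 5) = -9*(12 - 5) = -9*7 = -63)
P*l(A) = -126*(-1 + 2*143)*(-199 + 143) = -126*(-1 + 286)*(-56) = -126*285*(-56) = -63*(-31920) = 2010960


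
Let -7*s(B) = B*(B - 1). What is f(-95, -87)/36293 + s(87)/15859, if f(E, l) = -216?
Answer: -295523034/4028994809 ≈ -0.073349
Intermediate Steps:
s(B) = -B*(-1 + B)/7 (s(B) = -B*(B - 1)/7 = -B*(-1 + B)/7)
f(-95, -87)/36293 + s(87)/15859 = -216/36293 + ((⅐)*87*(1 - 1*87))/15859 = -216*1/36293 + ((⅐)*87*(1 - 87))*(1/15859) = -216/36293 + ((⅐)*87*(-86))*(1/15859) = -216/36293 - 7482/7*1/15859 = -216/36293 - 7482/111013 = -295523034/4028994809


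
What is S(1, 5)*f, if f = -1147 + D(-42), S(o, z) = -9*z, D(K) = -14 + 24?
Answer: 51165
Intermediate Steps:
D(K) = 10
f = -1137 (f = -1147 + 10 = -1137)
S(1, 5)*f = -9*5*(-1137) = -45*(-1137) = 51165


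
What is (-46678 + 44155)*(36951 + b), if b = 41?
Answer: -93330816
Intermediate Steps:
(-46678 + 44155)*(36951 + b) = (-46678 + 44155)*(36951 + 41) = -2523*36992 = -93330816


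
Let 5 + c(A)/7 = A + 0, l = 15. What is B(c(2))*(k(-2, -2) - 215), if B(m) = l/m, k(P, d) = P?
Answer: 155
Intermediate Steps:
c(A) = -35 + 7*A (c(A) = -35 + 7*(A + 0) = -35 + 7*A)
B(m) = 15/m
B(c(2))*(k(-2, -2) - 215) = (15/(-35 + 7*2))*(-2 - 215) = (15/(-35 + 14))*(-217) = (15/(-21))*(-217) = (15*(-1/21))*(-217) = -5/7*(-217) = 155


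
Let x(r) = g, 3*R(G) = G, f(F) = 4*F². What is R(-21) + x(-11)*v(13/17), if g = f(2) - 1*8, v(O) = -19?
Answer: -159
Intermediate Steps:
g = 8 (g = 4*2² - 1*8 = 4*4 - 8 = 16 - 8 = 8)
R(G) = G/3
x(r) = 8
R(-21) + x(-11)*v(13/17) = (⅓)*(-21) + 8*(-19) = -7 - 152 = -159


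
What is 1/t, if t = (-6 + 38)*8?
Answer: 1/256 ≈ 0.0039063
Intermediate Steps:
t = 256 (t = 32*8 = 256)
1/t = 1/256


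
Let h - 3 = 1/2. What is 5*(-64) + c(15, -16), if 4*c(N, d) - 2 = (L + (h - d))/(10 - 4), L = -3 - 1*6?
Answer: -5105/16 ≈ -319.06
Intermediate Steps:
h = 7/2 (h = 3 + 1/2 = 7/2 ≈ 3.5000)
L = -9 (L = -3 - 6 = -9)
c(N, d) = 13/48 - d/24 (c(N, d) = 1/2 + ((-9 + (7/2 - d))/(10 - 4))/4 = 1/2 + ((-11/2 - d)/6)/4 = 1/2 + ((-11/2 - d)*(1/6))/4 = 1/2 + (-11/12 - d/6)/4 = 1/2 + (-11/48 - d/24) = 13/48 - d/24)
5*(-64) + c(15, -16) = 5*(-64) + (13/48 - 1/24*(-16)) = -320 + (13/48 + 2/3) = -320 + 15/16 = -5105/16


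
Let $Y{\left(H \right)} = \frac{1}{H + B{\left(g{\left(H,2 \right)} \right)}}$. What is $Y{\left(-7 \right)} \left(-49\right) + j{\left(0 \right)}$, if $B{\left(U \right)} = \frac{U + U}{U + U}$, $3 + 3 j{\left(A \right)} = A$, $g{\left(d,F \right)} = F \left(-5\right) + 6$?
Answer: $\frac{43}{6} \approx 7.1667$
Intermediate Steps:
$g{\left(d,F \right)} = 6 - 5 F$ ($g{\left(d,F \right)} = - 5 F + 6 = 6 - 5 F$)
$j{\left(A \right)} = -1 + \frac{A}{3}$
$B{\left(U \right)} = 1$ ($B{\left(U \right)} = \frac{2 U}{2 U} = 2 U \frac{1}{2 U} = 1$)
$Y{\left(H \right)} = \frac{1}{1 + H}$ ($Y{\left(H \right)} = \frac{1}{H + 1} = \frac{1}{1 + H}$)
$Y{\left(-7 \right)} \left(-49\right) + j{\left(0 \right)} = \frac{1}{1 - 7} \left(-49\right) + \left(-1 + \frac{1}{3} \cdot 0\right) = \frac{1}{-6} \left(-49\right) + \left(-1 + 0\right) = \left(- \frac{1}{6}\right) \left(-49\right) - 1 = \frac{49}{6} - 1 = \frac{43}{6}$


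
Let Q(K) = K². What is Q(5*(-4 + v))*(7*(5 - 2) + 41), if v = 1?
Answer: 13950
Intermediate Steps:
Q(5*(-4 + v))*(7*(5 - 2) + 41) = (5*(-4 + 1))²*(7*(5 - 2) + 41) = (5*(-3))²*(7*3 + 41) = (-15)²*(21 + 41) = 225*62 = 13950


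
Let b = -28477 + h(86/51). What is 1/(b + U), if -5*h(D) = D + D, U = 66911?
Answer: 255/9800498 ≈ 2.6019e-5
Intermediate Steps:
h(D) = -2*D/5 (h(D) = -(D + D)/5 = -2*D/5)
b = -7261807/255 (b = -28477 - 172/(5*51) = -28477 - ⅖*86/51 = -28477 - 172/255 = -7261807/255 ≈ -28478.)
1/(b + U) = 1/(-7261807/255 + 66911) = 1/(9800498/255) = 255/9800498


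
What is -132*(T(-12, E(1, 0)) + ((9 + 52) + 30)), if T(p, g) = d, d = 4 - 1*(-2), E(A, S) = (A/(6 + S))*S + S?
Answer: -12804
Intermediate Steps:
E(A, S) = S + A*S/(6 + S) (E(A, S) = (A/(6 + S))*S + S = A*S/(6 + S) + S = S + A*S/(6 + S))
d = 6 (d = 4 + 2 = 6)
T(p, g) = 6
-132*(T(-12, E(1, 0)) + ((9 + 52) + 30)) = -132*(6 + ((9 + 52) + 30)) = -132*(6 + (61 + 30)) = -132*(6 + 91) = -132*97 = -12804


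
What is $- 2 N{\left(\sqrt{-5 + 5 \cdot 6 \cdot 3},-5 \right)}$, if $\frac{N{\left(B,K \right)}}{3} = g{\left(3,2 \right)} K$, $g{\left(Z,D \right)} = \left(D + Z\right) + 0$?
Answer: $150$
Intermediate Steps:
$g{\left(Z,D \right)} = D + Z$
$N{\left(B,K \right)} = 15 K$ ($N{\left(B,K \right)} = 3 \left(2 + 3\right) K = 3 \cdot 5 K = 15 K$)
$- 2 N{\left(\sqrt{-5 + 5 \cdot 6 \cdot 3},-5 \right)} = - 2 \cdot 15 \left(-5\right) = \left(-2\right) \left(-75\right) = 150$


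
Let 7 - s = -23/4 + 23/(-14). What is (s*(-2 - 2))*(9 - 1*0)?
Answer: -3627/7 ≈ -518.14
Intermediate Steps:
s = 403/28 (s = 7 - (-23/4 + 23/(-14)) = 7 - (-23*1/4 + 23*(-1/14)) = 7 - (-23/4 - 23/14) = 7 - 1*(-207/28) = 7 + 207/28 = 403/28 ≈ 14.393)
(s*(-2 - 2))*(9 - 1*0) = (403*(-2 - 2)/28)*(9 - 1*0) = ((403/28)*(-4))*(9 + 0) = -403/7*9 = -3627/7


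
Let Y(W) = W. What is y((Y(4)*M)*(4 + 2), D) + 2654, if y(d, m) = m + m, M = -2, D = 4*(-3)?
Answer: 2630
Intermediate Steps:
D = -12
y(d, m) = 2*m
y((Y(4)*M)*(4 + 2), D) + 2654 = 2*(-12) + 2654 = -24 + 2654 = 2630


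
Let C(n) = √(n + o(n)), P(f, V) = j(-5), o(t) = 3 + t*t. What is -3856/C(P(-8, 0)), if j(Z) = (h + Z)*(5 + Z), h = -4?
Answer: -3856*√3/3 ≈ -2226.3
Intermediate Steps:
o(t) = 3 + t²
j(Z) = (-4 + Z)*(5 + Z)
P(f, V) = 0 (P(f, V) = -20 - 5 + (-5)² = -20 - 5 + 25 = 0)
C(n) = √(3 + n + n²) (C(n) = √(n + (3 + n²)) = √(3 + n + n²))
-3856/C(P(-8, 0)) = -3856/√(3 + 0 + 0²) = -3856/√(3 + 0 + 0) = -3856*√3/3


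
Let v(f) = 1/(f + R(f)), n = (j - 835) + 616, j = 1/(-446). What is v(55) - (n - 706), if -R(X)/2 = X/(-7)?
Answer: 204215867/220770 ≈ 925.02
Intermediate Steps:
j = -1/446 ≈ -0.0022422
n = -97675/446 (n = (-1/446 - 835) + 616 = -372411/446 + 616 = -97675/446 ≈ -219.00)
R(X) = 2*X/7 (R(X) = -2*X/(-7) = -2*X*(-1)/7 = -(-2)*X/7 = 2*X/7)
v(f) = 7/(9*f) (v(f) = 1/(f + 2*f/7) = 1/(9*f/7) = 7/(9*f))
v(55) - (n - 706) = (7/9)/55 - (-97675/446 - 706) = (7/9)*(1/55) - 1*(-412551/446) = 7/495 + 412551/446 = 204215867/220770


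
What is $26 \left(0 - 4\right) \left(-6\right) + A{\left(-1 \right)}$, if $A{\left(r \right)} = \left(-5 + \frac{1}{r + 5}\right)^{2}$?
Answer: $\frac{10345}{16} \approx 646.56$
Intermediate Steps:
$A{\left(r \right)} = \left(-5 + \frac{1}{5 + r}\right)^{2}$
$26 \left(0 - 4\right) \left(-6\right) + A{\left(-1 \right)} = 26 \left(0 - 4\right) \left(-6\right) + \frac{\left(24 + 5 \left(-1\right)\right)^{2}}{\left(5 - 1\right)^{2}} = 26 \left(\left(-4\right) \left(-6\right)\right) + \frac{\left(24 - 5\right)^{2}}{16} = 26 \cdot 24 + \frac{19^{2}}{16} = 624 + \frac{1}{16} \cdot 361 = 624 + \frac{361}{16} = \frac{10345}{16}$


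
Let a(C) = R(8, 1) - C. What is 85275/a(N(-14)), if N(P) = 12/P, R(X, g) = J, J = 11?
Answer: 596925/83 ≈ 7191.9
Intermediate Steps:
R(X, g) = 11
a(C) = 11 - C
85275/a(N(-14)) = 85275/(11 - 12/(-14)) = 85275/(11 - 12*(-1)/14) = 85275/(11 - 1*(-6/7)) = 85275/(11 + 6/7) = 85275/(83/7) = 85275*(7/83) = 596925/83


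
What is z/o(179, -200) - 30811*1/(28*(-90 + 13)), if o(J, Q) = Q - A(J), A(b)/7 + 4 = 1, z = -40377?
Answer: 8415271/35084 ≈ 239.86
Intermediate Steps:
A(b) = -21 (A(b) = -28 + 7*1 = -28 + 7 = -21)
o(J, Q) = 21 + Q (o(J, Q) = Q - 1*(-21) = Q + 21 = 21 + Q)
z/o(179, -200) - 30811*1/(28*(-90 + 13)) = -40377/(21 - 200) - 30811*1/(28*(-90 + 13)) = -40377/(-179) - 30811/(28*(-77)) = -40377*(-1/179) - 30811/(-2156) = 40377/179 - 30811*(-1/2156) = 40377/179 + 2801/196 = 8415271/35084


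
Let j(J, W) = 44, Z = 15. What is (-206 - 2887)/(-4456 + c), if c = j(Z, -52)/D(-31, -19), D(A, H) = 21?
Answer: 64953/93532 ≈ 0.69445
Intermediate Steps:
c = 44/21 ≈ 2.0952
(-206 - 2887)/(-4456 + c) = (-206 - 2887)/(-4456 + 44/21) = -3093/(-93532/21) = -3093*(-21/93532) = 64953/93532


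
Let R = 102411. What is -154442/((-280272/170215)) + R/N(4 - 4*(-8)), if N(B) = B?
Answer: 13542824401/140136 ≈ 96641.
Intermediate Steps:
-154442/((-280272/170215)) + R/N(4 - 4*(-8)) = -154442/((-280272/170215)) + 102411/(4 - 4*(-8)) = -154442/((-280272*1/170215)) + 102411/(4 + 32) = -154442/(-280272/170215) + 102411/36 = -154442*(-170215/280272) + 102411*(1/36) = 13144172515/140136 + 11379/4 = 13542824401/140136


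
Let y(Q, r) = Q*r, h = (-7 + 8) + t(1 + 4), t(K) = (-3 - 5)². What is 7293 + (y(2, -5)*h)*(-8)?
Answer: 12493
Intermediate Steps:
t(K) = 64 (t(K) = (-8)² = 64)
h = 65 (h = (-7 + 8) + 64 = 1 + 64 = 65)
7293 + (y(2, -5)*h)*(-8) = 7293 + ((2*(-5))*65)*(-8) = 7293 - 10*65*(-8) = 7293 - 650*(-8) = 7293 + 5200 = 12493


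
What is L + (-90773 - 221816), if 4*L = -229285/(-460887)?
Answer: -82324656641/263364 ≈ -3.1259e+5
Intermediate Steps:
L = 32755/263364 (L = (-229285/(-460887))/4 = (-229285*(-1/460887))/4 = (¼)*(32755/65841) = 32755/263364 ≈ 0.12437)
L + (-90773 - 221816) = 32755/263364 + (-90773 - 221816) = 32755/263364 - 312589 = -82324656641/263364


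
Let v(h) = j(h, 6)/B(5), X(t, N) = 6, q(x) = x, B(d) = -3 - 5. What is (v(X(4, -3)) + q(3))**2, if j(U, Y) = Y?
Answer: 81/16 ≈ 5.0625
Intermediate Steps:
B(d) = -8
v(h) = -3/4 (v(h) = 6/(-8) = 6*(-1/8) = -3/4)
(v(X(4, -3)) + q(3))**2 = (-3/4 + 3)**2 = (9/4)**2 = 81/16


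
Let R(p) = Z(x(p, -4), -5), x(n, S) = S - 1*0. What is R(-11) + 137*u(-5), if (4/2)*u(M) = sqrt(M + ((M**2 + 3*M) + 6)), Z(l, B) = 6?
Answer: 6 + 137*sqrt(11)/2 ≈ 233.19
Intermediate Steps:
x(n, S) = S (x(n, S) = S + 0 = S)
R(p) = 6
u(M) = sqrt(6 + M**2 + 4*M)/2 (u(M) = sqrt(M + ((M**2 + 3*M) + 6))/2 = sqrt(M + (6 + M**2 + 3*M))/2 = sqrt(6 + M**2 + 4*M)/2)
R(-11) + 137*u(-5) = 6 + 137*(sqrt(6 + (-5)**2 + 4*(-5))/2) = 6 + 137*(sqrt(6 + 25 - 20)/2) = 6 + 137*(sqrt(11)/2) = 6 + 137*sqrt(11)/2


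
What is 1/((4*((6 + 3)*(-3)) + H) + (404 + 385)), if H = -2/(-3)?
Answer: 3/2045 ≈ 0.0014670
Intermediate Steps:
H = 2/3 (H = -2*(-1/3) = 2/3 ≈ 0.66667)
1/((4*((6 + 3)*(-3)) + H) + (404 + 385)) = 1/((4*((6 + 3)*(-3)) + 2/3) + (404 + 385)) = 1/((4*(9*(-3)) + 2/3) + 789) = 1/((4*(-27) + 2/3) + 789) = 1/((-108 + 2/3) + 789) = 1/(-322/3 + 789) = 1/(2045/3) = 3/2045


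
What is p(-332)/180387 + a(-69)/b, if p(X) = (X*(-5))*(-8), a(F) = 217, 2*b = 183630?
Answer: -393386407/5520744135 ≈ -0.071256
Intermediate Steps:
b = 91815 (b = (1/2)*183630 = 91815)
p(X) = 40*X (p(X) = -5*X*(-8) = 40*X)
p(-332)/180387 + a(-69)/b = (40*(-332))/180387 + 217/91815 = -13280*1/180387 + 217*(1/91815) = -13280/180387 + 217/91815 = -393386407/5520744135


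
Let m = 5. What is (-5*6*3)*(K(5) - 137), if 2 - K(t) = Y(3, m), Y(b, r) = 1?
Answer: 12240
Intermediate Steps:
K(t) = 1 (K(t) = 2 - 1*1 = 2 - 1 = 1)
(-5*6*3)*(K(5) - 137) = (-5*6*3)*(1 - 137) = -30*3*(-136) = -90*(-136) = 12240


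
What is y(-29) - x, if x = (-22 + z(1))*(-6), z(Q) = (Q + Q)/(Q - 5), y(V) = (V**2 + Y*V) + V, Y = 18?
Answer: 155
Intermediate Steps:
y(V) = V**2 + 19*V (y(V) = (V**2 + 18*V) + V = V**2 + 19*V)
z(Q) = 2*Q/(-5 + Q) (z(Q) = (2*Q)/(-5 + Q) = 2*Q/(-5 + Q))
x = 135 (x = (-22 + 2*1/(-5 + 1))*(-6) = (-22 + 2*1/(-4))*(-6) = (-22 + 2*1*(-1/4))*(-6) = (-22 - 1/2)*(-6) = -45/2*(-6) = 135)
y(-29) - x = -29*(19 - 29) - 1*135 = -29*(-10) - 135 = 290 - 135 = 155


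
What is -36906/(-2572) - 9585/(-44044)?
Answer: 412535121/28320292 ≈ 14.567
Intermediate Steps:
-36906/(-2572) - 9585/(-44044) = -36906*(-1/2572) - 9585*(-1/44044) = 18453/1286 + 9585/44044 = 412535121/28320292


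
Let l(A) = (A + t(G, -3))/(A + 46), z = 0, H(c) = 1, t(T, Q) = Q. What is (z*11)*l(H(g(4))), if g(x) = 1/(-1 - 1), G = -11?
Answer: 0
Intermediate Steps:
g(x) = -½ (g(x) = 1/(-2) = -½)
l(A) = (-3 + A)/(46 + A) (l(A) = (A - 3)/(A + 46) = (-3 + A)/(46 + A))
(z*11)*l(H(g(4))) = (0*11)*((-3 + 1)/(46 + 1)) = 0*(-2/47) = 0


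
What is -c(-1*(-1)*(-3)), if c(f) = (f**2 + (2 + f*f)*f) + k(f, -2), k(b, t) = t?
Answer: 26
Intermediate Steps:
c(f) = -2 + f**2 + f*(2 + f**2) (c(f) = (f**2 + (2 + f*f)*f) - 2 = (f**2 + (2 + f**2)*f) - 2 = (f**2 + f*(2 + f**2)) - 2 = -2 + f**2 + f*(2 + f**2))
-c(-1*(-1)*(-3)) = -(-2 + (-1*(-1)*(-3))**2 + (-1*(-1)*(-3))**3 + 2*(-1*(-1)*(-3))) = -(-2 + (1*(-3))**2 + (1*(-3))**3 + 2*(1*(-3))) = -(-2 + (-3)**2 + (-3)**3 + 2*(-3)) = -(-2 + 9 - 27 - 6) = -1*(-26) = 26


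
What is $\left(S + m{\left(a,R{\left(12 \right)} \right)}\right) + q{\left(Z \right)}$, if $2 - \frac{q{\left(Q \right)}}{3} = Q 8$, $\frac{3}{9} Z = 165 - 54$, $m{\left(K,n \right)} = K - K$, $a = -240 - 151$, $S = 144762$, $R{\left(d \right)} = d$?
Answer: $136776$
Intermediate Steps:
$a = -391$ ($a = -240 - 151 = -391$)
$m{\left(K,n \right)} = 0$
$Z = 333$ ($Z = 3 \left(165 - 54\right) = 3 \cdot 111 = 333$)
$q{\left(Q \right)} = 6 - 24 Q$ ($q{\left(Q \right)} = 6 - 3 Q 8 = 6 - 3 \cdot 8 Q = 6 - 24 Q$)
$\left(S + m{\left(a,R{\left(12 \right)} \right)}\right) + q{\left(Z \right)} = \left(144762 + 0\right) + \left(6 - 7992\right) = 144762 + \left(6 - 7992\right) = 144762 - 7986 = 136776$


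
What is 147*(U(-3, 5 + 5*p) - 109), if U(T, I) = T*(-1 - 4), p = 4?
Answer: -13818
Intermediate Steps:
U(T, I) = -5*T (U(T, I) = T*(-5) = -5*T)
147*(U(-3, 5 + 5*p) - 109) = 147*(-5*(-3) - 109) = 147*(15 - 109) = 147*(-94) = -13818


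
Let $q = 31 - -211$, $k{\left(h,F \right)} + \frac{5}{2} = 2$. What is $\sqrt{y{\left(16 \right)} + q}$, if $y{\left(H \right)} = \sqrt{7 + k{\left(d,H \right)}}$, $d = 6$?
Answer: $\frac{\sqrt{968 + 2 \sqrt{26}}}{2} \approx 15.638$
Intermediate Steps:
$k{\left(h,F \right)} = - \frac{1}{2}$ ($k{\left(h,F \right)} = - \frac{5}{2} + 2 = - \frac{1}{2}$)
$y{\left(H \right)} = \frac{\sqrt{26}}{2}$ ($y{\left(H \right)} = \sqrt{7 - \frac{1}{2}} = \sqrt{\frac{13}{2}} = \frac{\sqrt{26}}{2}$)
$q = 242$ ($q = 31 + 211 = 242$)
$\sqrt{y{\left(16 \right)} + q} = \sqrt{\frac{\sqrt{26}}{2} + 242} = \sqrt{242 + \frac{\sqrt{26}}{2}}$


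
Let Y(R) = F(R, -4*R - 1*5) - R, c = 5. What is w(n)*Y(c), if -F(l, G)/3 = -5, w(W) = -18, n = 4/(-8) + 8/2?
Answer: -180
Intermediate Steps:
n = 7/2 (n = 4*(-1/8) + 8*(1/2) = -1/2 + 4 = 7/2 ≈ 3.5000)
F(l, G) = 15 (F(l, G) = -3*(-5) = 15)
Y(R) = 15 - R
w(n)*Y(c) = -18*(15 - 1*5) = -18*(15 - 5) = -18*10 = -180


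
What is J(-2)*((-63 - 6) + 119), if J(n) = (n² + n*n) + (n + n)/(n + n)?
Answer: 450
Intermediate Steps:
J(n) = 1 + 2*n² (J(n) = (n² + n²) + (2*n)/((2*n)) = 2*n² + (2*n)*(1/(2*n)) = 2*n² + 1 = 1 + 2*n²)
J(-2)*((-63 - 6) + 119) = (1 + 2*(-2)²)*((-63 - 6) + 119) = (1 + 2*4)*(-69 + 119) = (1 + 8)*50 = 9*50 = 450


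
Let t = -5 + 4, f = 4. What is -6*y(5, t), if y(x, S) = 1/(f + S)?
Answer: -2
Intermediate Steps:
t = -1
y(x, S) = 1/(4 + S)
-6*y(5, t) = -6/(4 - 1) = -6/3 = -6*1/3 = -2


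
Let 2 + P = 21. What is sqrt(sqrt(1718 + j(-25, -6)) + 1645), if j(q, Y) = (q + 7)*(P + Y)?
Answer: sqrt(1645 + 2*sqrt(371)) ≈ 41.031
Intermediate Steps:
P = 19 (P = -2 + 21 = 19)
j(q, Y) = (7 + q)*(19 + Y) (j(q, Y) = (q + 7)*(19 + Y) = (7 + q)*(19 + Y))
sqrt(sqrt(1718 + j(-25, -6)) + 1645) = sqrt(sqrt(1718 + (133 + 7*(-6) + 19*(-25) - 6*(-25))) + 1645) = sqrt(sqrt(1718 + (133 - 42 - 475 + 150)) + 1645) = sqrt(sqrt(1718 - 234) + 1645) = sqrt(sqrt(1484) + 1645) = sqrt(2*sqrt(371) + 1645) = sqrt(1645 + 2*sqrt(371))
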